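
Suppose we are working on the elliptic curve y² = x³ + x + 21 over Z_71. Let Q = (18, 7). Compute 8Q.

Repeated addition: build up to 8Q.
2Q: tangent at (18, 7): λ = (3·18² + 1)/(2·7) ≡ 50/14. 14⁻¹ ≡ 66 (mod 71), so λ ≡ 50·66 ≡ 34.
  x = λ² - 18 - 18 = 1156 - 36 ≡ 55; y = λ·(18 - 55) - 7 ≡ 13. → (55, 13)
3Q: (55, 13) + (18, 7). λ = (7 - 13)/(18 - 55) ≡ 65/34 mod 71. 34⁻¹ ≡ 23 (mod 71), so λ ≡ 4.
  x = λ² - 55 - 18 = 16 - 73 ≡ 14; y = λ·(55 - 14) - 13 ≡ 9. → (14, 9)
4Q: (14, 9) + (18, 7). λ = (7 - 9)/(18 - 14) ≡ 69/4 mod 71. 4⁻¹ ≡ 18 (mod 71), so λ ≡ 35.
  x = λ² - 14 - 18 = 1225 - 32 ≡ 57; y = λ·(14 - 57) - 9 ≡ 48. → (57, 48)
5Q: (57, 48) + (18, 7). λ = (7 - 48)/(18 - 57) ≡ 30/32 mod 71. 32⁻¹ ≡ 20 (mod 71) since 32·20 = 640 ≡ 1, so λ ≡ 32.
  x = λ² - 57 - 18 = 1024 - 75 ≡ 26; y = λ·(57 - 26) - 48 ≡ 21. → (26, 21)
6Q: (26, 21) + (18, 7). λ = (7 - 21)/(18 - 26) ≡ 57/63 mod 71. 63⁻¹ ≡ 62 (mod 71), so λ ≡ 55.
  x = λ² - 26 - 18 = 3025 - 44 ≡ 70; y = λ·(26 - 70) - 21 ≡ 44. → (70, 44)
7Q: (70, 44) + (18, 7). λ = (7 - 44)/(18 - 70) ≡ 34/19 mod 71. 19⁻¹ ≡ 15 (mod 71), so λ ≡ 13.
  x = λ² - 70 - 18 = 169 - 88 ≡ 10; y = λ·(70 - 10) - 44 ≡ 26. → (10, 26)
8Q: (10, 26) + (18, 7). λ = (7 - 26)/(18 - 10) ≡ 52/8 mod 71. 8⁻¹ ≡ 9 (mod 71), so λ ≡ 42.
  x = λ² - 10 - 18 = 1764 - 28 ≡ 32; y = λ·(10 - 32) - 26 ≡ 44. → (32, 44)

(32, 44)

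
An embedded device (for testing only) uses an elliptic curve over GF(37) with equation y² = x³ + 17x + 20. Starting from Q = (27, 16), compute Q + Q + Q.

Repeated addition: build up to 3Q.
2Q: tangent at (27, 16): λ = (3·27² + 17)/(2·16) ≡ 21/32. 32⁻¹ ≡ 22 (mod 37) since 32·22 = 704 ≡ 1, so λ ≡ 21·22 ≡ 18.
  x = λ² - 27 - 27 = 324 - 54 ≡ 11; y = λ·(27 - 11) - 16 ≡ 13. → (11, 13)
3Q: (11, 13) + (27, 16). λ = (16 - 13)/(27 - 11) ≡ 3/16 mod 37. 16⁻¹ ≡ 7 (mod 37) since 16·7 = 112 ≡ 1, so λ ≡ 21.
  x = λ² - 11 - 27 = 441 - 38 ≡ 33; y = λ·(11 - 33) - 13 ≡ 6. → (33, 6)

(33, 6)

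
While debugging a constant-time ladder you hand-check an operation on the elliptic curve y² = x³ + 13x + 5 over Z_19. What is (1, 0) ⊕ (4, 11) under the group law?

(0, 10)

(1, 0) + (4, 11). λ = (11 - 0)/(4 - 1) ≡ 11/3 mod 19. 3⁻¹ ≡ 13 (mod 19), so λ ≡ 10.
  x = λ² - 1 - 4 = 100 - 5 ≡ 0; y = λ·(1 - 0) - 0 ≡ 10. → (0, 10)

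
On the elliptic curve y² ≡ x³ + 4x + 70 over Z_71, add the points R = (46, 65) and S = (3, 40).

(46, 65) + (3, 40). λ = (40 - 65)/(3 - 46) ≡ 46/28 mod 71. 28⁻¹ ≡ 33 (mod 71), so λ ≡ 27.
  x = λ² - 46 - 3 = 729 - 49 ≡ 41; y = λ·(46 - 41) - 65 ≡ 70. → (41, 70)

(41, 70)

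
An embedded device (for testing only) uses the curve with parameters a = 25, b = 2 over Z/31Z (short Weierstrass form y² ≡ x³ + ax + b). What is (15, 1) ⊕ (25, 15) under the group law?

(15, 1) + (25, 15). λ = (15 - 1)/(25 - 15) ≡ 14/10 mod 31. 10⁻¹ ≡ 28 (mod 31), so λ ≡ 20.
  x = λ² - 15 - 25 = 400 - 40 ≡ 19; y = λ·(15 - 19) - 1 ≡ 12. → (19, 12)

(19, 12)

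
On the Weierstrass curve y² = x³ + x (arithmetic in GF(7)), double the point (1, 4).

tangent at (1, 4): λ = (3·1² + 1)/(2·4) ≡ 4/1. 1⁻¹ ≡ 1 (mod 7), so λ ≡ 4·1 ≡ 4.
  x = λ² - 1 - 1 = 16 - 2 ≡ 0; y = λ·(1 - 0) - 4 ≡ 0. → (0, 0)

(0, 0)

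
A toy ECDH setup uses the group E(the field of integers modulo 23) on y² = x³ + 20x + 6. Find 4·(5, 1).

Write Q = (5, 1).
Double-and-add on 4 = (100)₂. Start with Q = (5, 1) for the leading 1-bit.
double: tangent at (5, 1): λ = (3·5² + 20)/(2·1) ≡ 3/2. 2⁻¹ ≡ 12 (mod 23), so λ ≡ 3·12 ≡ 13.
  x = λ² - 5 - 5 = 169 - 10 ≡ 21; y = λ·(5 - 21) - 1 ≡ 21. → (21, 21)
double: tangent at (21, 21): λ = (3·21² + 20)/(2·21) ≡ 9/19. 19⁻¹ ≡ 17 (mod 23) since 19·17 = 323 ≡ 1, so λ ≡ 9·17 ≡ 15.
  x = λ² - 21 - 21 = 225 - 42 ≡ 22; y = λ·(21 - 22) - 21 ≡ 10. → (22, 10)

(22, 10)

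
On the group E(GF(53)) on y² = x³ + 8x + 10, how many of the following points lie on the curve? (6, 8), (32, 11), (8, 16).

(6, 8): 8² ≡ 11, rhs ≡ 9 → off.
(32, 11): 11² ≡ 15, rhs ≡ 15 → on.
(8, 16): 16² ≡ 44, rhs ≡ 3 → off.

1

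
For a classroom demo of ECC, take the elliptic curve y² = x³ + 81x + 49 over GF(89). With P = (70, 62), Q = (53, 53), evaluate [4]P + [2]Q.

(29, 40)

First 4P:
Double-and-add on 4 = (100)₂. Start with P = (70, 62) for the leading 1-bit.
double: tangent at (70, 62): λ = (3·70² + 81)/(2·62) ≡ 7/35. 35⁻¹ ≡ 28 (mod 89), so λ ≡ 7·28 ≡ 18.
  x = λ² - 70 - 70 = 324 - 140 ≡ 6; y = λ·(70 - 6) - 62 ≡ 22. → (6, 22)
double: tangent at (6, 22): λ = (3·6² + 81)/(2·22) ≡ 11/44. 44⁻¹ ≡ 87 (mod 89) since 44·87 = 3828 ≡ 1, so λ ≡ 11·87 ≡ 67.
  x = λ² - 6 - 6 = 4489 - 12 ≡ 27; y = λ·(6 - 27) - 22 ≡ 84. → (27, 84)
4P = (27, 84).
Next 2Q:
Repeated addition: build up to 2Q.
2Q: tangent at (53, 53): λ = (3·53² + 81)/(2·53) ≡ 53/17. 17⁻¹ ≡ 21 (mod 89) since 17·21 = 357 ≡ 1, so λ ≡ 53·21 ≡ 45.
  x = λ² - 53 - 53 = 2025 - 106 ≡ 50; y = λ·(53 - 50) - 53 ≡ 82. → (50, 82)
2Q = (50, 82).
Finally 4P + 2Q:
(27, 84) + (50, 82). λ = (82 - 84)/(50 - 27) ≡ 87/23 mod 89. 23⁻¹ ≡ 31 (mod 89), so λ ≡ 27.
  x = λ² - 27 - 50 = 729 - 77 ≡ 29; y = λ·(27 - 29) - 84 ≡ 40. → (29, 40)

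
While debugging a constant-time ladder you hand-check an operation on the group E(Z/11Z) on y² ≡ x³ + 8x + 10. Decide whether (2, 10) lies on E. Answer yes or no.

yes

y² = 10² ≡ 1; x³ + 8x + 10 = 34 ≡ 1 (mod 11). 1 = 1.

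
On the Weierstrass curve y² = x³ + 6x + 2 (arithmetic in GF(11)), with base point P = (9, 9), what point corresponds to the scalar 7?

Double-and-add on 7 = (111)₂. Start with P = (9, 9) for the leading 1-bit.
double: tangent at (9, 9): λ = (3·9² + 6)/(2·9) ≡ 7/7. 7⁻¹ ≡ 8 (mod 11), so λ ≡ 7·8 ≡ 1.
  x = λ² - 9 - 9 = 1 - 18 ≡ 5; y = λ·(9 - 5) - 9 ≡ 6. → (5, 6)
add P: (5, 6) + (9, 9). λ = (9 - 6)/(9 - 5) ≡ 3/4 mod 11. 4⁻¹ ≡ 3 (mod 11) since 4·3 = 12 ≡ 1, so λ ≡ 9.
  x = λ² - 5 - 9 = 81 - 14 ≡ 1; y = λ·(5 - 1) - 6 ≡ 8. → (1, 8)
double: tangent at (1, 8): λ = (3·1² + 6)/(2·8) ≡ 9/5. 5⁻¹ ≡ 9 (mod 11) since 5·9 = 45 ≡ 1, so λ ≡ 9·9 ≡ 4.
  x = λ² - 1 - 1 = 16 - 2 ≡ 3; y = λ·(1 - 3) - 8 ≡ 6. → (3, 6)
add P: (3, 6) + (9, 9). λ = (9 - 6)/(9 - 3) ≡ 3/6 mod 11. 6⁻¹ ≡ 2 (mod 11) since 6·2 = 12 ≡ 1, so λ ≡ 6.
  x = λ² - 3 - 9 = 36 - 12 ≡ 2; y = λ·(3 - 2) - 6 ≡ 0. → (2, 0)

(2, 0)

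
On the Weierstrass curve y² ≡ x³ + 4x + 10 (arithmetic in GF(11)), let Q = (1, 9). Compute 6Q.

(8, 9)

Double-and-add on 6 = (110)₂. Start with Q = (1, 9) for the leading 1-bit.
double: tangent at (1, 9): λ = (3·1² + 4)/(2·9) ≡ 7/7. 7⁻¹ ≡ 8 (mod 11), so λ ≡ 7·8 ≡ 1.
  x = λ² - 1 - 1 = 1 - 2 ≡ 10; y = λ·(1 - 10) - 9 ≡ 4. → (10, 4)
add Q: (10, 4) + (1, 9). λ = (9 - 4)/(1 - 10) ≡ 5/2 mod 11. 2⁻¹ ≡ 6 (mod 11), so λ ≡ 8.
  x = λ² - 10 - 1 = 64 - 11 ≡ 9; y = λ·(10 - 9) - 4 ≡ 4. → (9, 4)
double: tangent at (9, 4): λ = (3·9² + 4)/(2·4) ≡ 5/8. 8⁻¹ ≡ 7 (mod 11), so λ ≡ 5·7 ≡ 2.
  x = λ² - 9 - 9 = 4 - 18 ≡ 8; y = λ·(9 - 8) - 4 ≡ 9. → (8, 9)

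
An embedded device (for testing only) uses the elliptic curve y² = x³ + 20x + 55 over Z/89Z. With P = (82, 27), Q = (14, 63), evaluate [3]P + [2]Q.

First 3P:
Repeated addition: build up to 3P.
2P: tangent at (82, 27): λ = (3·82² + 20)/(2·27) ≡ 78/54. 54⁻¹ ≡ 61 (mod 89) since 54·61 = 3294 ≡ 1, so λ ≡ 78·61 ≡ 41.
  x = λ² - 82 - 82 = 1681 - 164 ≡ 4; y = λ·(82 - 4) - 27 ≡ 56. → (4, 56)
3P: (4, 56) + (82, 27). λ = (27 - 56)/(82 - 4) ≡ 60/78 mod 89. 78⁻¹ ≡ 8 (mod 89), so λ ≡ 35.
  x = λ² - 4 - 82 = 1225 - 86 ≡ 71; y = λ·(4 - 71) - 56 ≡ 2. → (71, 2)
3P = (71, 2).
Next 2Q:
Repeated addition: build up to 2Q.
2Q: tangent at (14, 63): λ = (3·14² + 20)/(2·63) ≡ 74/37. 37⁻¹ ≡ 77 (mod 89), so λ ≡ 74·77 ≡ 2.
  x = λ² - 14 - 14 = 4 - 28 ≡ 65; y = λ·(14 - 65) - 63 ≡ 13. → (65, 13)
2Q = (65, 13).
Finally 3P + 2Q:
(71, 2) + (65, 13). λ = (13 - 2)/(65 - 71) ≡ 11/83 mod 89. 83⁻¹ ≡ 74 (mod 89), so λ ≡ 13.
  x = λ² - 71 - 65 = 169 - 136 ≡ 33; y = λ·(71 - 33) - 2 ≡ 47. → (33, 47)

(33, 47)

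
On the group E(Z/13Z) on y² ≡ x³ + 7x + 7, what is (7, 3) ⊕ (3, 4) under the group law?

(7, 3) + (3, 4). λ = (4 - 3)/(3 - 7) ≡ 1/9 mod 13. 9⁻¹ ≡ 3 (mod 13) since 9·3 = 27 ≡ 1, so λ ≡ 3.
  x = λ² - 7 - 3 = 9 - 10 ≡ 12; y = λ·(7 - 12) - 3 ≡ 8. → (12, 8)

(12, 8)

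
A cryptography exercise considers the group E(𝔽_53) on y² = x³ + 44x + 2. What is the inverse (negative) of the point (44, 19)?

(44, 34)

-(44, 19) = (44, -19 mod 53) = (44, 34).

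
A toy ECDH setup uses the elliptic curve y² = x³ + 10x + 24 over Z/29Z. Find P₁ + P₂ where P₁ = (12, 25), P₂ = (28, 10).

(12, 25) + (28, 10). λ = (10 - 25)/(28 - 12) ≡ 14/16 mod 29. 16⁻¹ ≡ 20 (mod 29), so λ ≡ 19.
  x = λ² - 12 - 28 = 361 - 40 ≡ 2; y = λ·(12 - 2) - 25 ≡ 20. → (2, 20)

(2, 20)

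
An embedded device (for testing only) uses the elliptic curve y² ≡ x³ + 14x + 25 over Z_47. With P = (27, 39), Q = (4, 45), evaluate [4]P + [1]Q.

First 4P:
Double-and-add on 4 = (100)₂. Start with P = (27, 39) for the leading 1-bit.
double: tangent at (27, 39): λ = (3·27² + 14)/(2·39) ≡ 39/31. 31⁻¹ ≡ 44 (mod 47), so λ ≡ 39·44 ≡ 24.
  x = λ² - 27 - 27 = 576 - 54 ≡ 5; y = λ·(27 - 5) - 39 ≡ 19. → (5, 19)
double: tangent at (5, 19): λ = (3·5² + 14)/(2·19) ≡ 42/38. 38⁻¹ ≡ 26 (mod 47), so λ ≡ 42·26 ≡ 11.
  x = λ² - 5 - 5 = 121 - 10 ≡ 17; y = λ·(5 - 17) - 19 ≡ 37. → (17, 37)
4P = (17, 37).
Finally 4P + Q:
(17, 37) + (4, 45). λ = (45 - 37)/(4 - 17) ≡ 8/34 mod 47. 34⁻¹ ≡ 18 (mod 47), so λ ≡ 3.
  x = λ² - 17 - 4 = 9 - 21 ≡ 35; y = λ·(17 - 35) - 37 ≡ 3. → (35, 3)

(35, 3)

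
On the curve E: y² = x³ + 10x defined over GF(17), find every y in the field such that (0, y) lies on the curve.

0

x³ + 10x + 0 = 0 ≡ 0 (mod 17).
Only y = 0 satisfies y² ≡ 0.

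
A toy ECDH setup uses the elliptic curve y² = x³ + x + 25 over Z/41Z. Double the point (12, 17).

tangent at (12, 17): λ = (3·12² + 1)/(2·17) ≡ 23/34. 34⁻¹ ≡ 35 (mod 41) since 34·35 = 1190 ≡ 1, so λ ≡ 23·35 ≡ 26.
  x = λ² - 12 - 12 = 676 - 24 ≡ 37; y = λ·(12 - 37) - 17 ≡ 30. → (37, 30)

(37, 30)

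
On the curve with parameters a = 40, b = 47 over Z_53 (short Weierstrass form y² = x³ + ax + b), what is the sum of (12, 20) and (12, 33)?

O

The two points share x = 12 and their y-coordinates satisfy 20 + 33 ≡ 0 (mod 53), so they are inverses. Their sum is the point at infinity.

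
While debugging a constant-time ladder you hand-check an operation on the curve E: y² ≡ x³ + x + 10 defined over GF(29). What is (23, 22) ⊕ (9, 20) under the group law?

(23, 22) + (9, 20). λ = (20 - 22)/(9 - 23) ≡ 27/15 mod 29. 15⁻¹ ≡ 2 (mod 29) since 15·2 = 30 ≡ 1, so λ ≡ 25.
  x = λ² - 23 - 9 = 625 - 32 ≡ 13; y = λ·(23 - 13) - 22 ≡ 25. → (13, 25)

(13, 25)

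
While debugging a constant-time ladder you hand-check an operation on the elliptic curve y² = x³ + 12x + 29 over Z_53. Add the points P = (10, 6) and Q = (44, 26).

(12, 24)

(10, 6) + (44, 26). λ = (26 - 6)/(44 - 10) ≡ 20/34 mod 53. 34⁻¹ ≡ 39 (mod 53) since 34·39 = 1326 ≡ 1, so λ ≡ 38.
  x = λ² - 10 - 44 = 1444 - 54 ≡ 12; y = λ·(10 - 12) - 6 ≡ 24. → (12, 24)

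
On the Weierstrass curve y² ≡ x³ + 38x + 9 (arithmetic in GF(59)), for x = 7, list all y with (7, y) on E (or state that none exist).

21, 38

x³ + 38x + 9 = 618 ≡ 28 (mod 59).
Square roots of 28 mod 59: 21 and 38 (since 21² = 441 ≡ 28).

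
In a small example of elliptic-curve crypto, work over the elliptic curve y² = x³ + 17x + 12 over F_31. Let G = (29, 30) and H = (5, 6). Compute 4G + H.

(5, 25)

First 4G:
Repeated addition: build up to 4G.
2G: tangent at (29, 30): λ = (3·29² + 17)/(2·30) ≡ 29/29. 29⁻¹ ≡ 15 (mod 31), so λ ≡ 29·15 ≡ 1.
  x = λ² - 29 - 29 = 1 - 58 ≡ 5; y = λ·(29 - 5) - 30 ≡ 25. → (5, 25)
3G: (5, 25) + (29, 30). λ = (30 - 25)/(29 - 5) ≡ 5/24 mod 31. 24⁻¹ ≡ 22 (mod 31) since 24·22 = 528 ≡ 1, so λ ≡ 17.
  x = λ² - 5 - 29 = 289 - 34 ≡ 7; y = λ·(5 - 7) - 25 ≡ 3. → (7, 3)
4G: (7, 3) + (29, 30). λ = (30 - 3)/(29 - 7) ≡ 27/22 mod 31. 22⁻¹ ≡ 24 (mod 31), so λ ≡ 28.
  x = λ² - 7 - 29 = 784 - 36 ≡ 4; y = λ·(7 - 4) - 3 ≡ 19. → (4, 19)
4G = (4, 19).
Finally 4G + H:
(4, 19) + (5, 6). λ = (6 - 19)/(5 - 4) ≡ 18/1 mod 31. 1⁻¹ ≡ 1 (mod 31), so λ ≡ 18.
  x = λ² - 4 - 5 = 324 - 9 ≡ 5; y = λ·(4 - 5) - 19 ≡ 25. → (5, 25)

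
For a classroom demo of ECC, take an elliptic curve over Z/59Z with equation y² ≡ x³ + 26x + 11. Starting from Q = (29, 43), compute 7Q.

Double-and-add on 7 = (111)₂. Start with Q = (29, 43) for the leading 1-bit.
double: tangent at (29, 43): λ = (3·29² + 26)/(2·43) ≡ 12/27. 27⁻¹ ≡ 35 (mod 59), so λ ≡ 12·35 ≡ 7.
  x = λ² - 29 - 29 = 49 - 58 ≡ 50; y = λ·(29 - 50) - 43 ≡ 46. → (50, 46)
add Q: (50, 46) + (29, 43). λ = (43 - 46)/(29 - 50) ≡ 56/38 mod 59. 38⁻¹ ≡ 14 (mod 59), so λ ≡ 17.
  x = λ² - 50 - 29 = 289 - 79 ≡ 33; y = λ·(50 - 33) - 46 ≡ 7. → (33, 7)
double: tangent at (33, 7): λ = (3·33² + 26)/(2·7) ≡ 48/14. 14⁻¹ ≡ 38 (mod 59), so λ ≡ 48·38 ≡ 54.
  x = λ² - 33 - 33 = 2916 - 66 ≡ 18; y = λ·(33 - 18) - 7 ≡ 36. → (18, 36)
add Q: (18, 36) + (29, 43). λ = (43 - 36)/(29 - 18) ≡ 7/11 mod 59. 11⁻¹ ≡ 43 (mod 59), so λ ≡ 6.
  x = λ² - 18 - 29 = 36 - 47 ≡ 48; y = λ·(18 - 48) - 36 ≡ 20. → (48, 20)

(48, 20)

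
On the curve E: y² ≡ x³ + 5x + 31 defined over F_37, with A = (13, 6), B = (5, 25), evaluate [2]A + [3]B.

First 2A:
Repeated addition: build up to 2A.
2A: tangent at (13, 6): λ = (3·13² + 5)/(2·6) ≡ 31/12. 12⁻¹ ≡ 34 (mod 37), so λ ≡ 31·34 ≡ 18.
  x = λ² - 13 - 13 = 324 - 26 ≡ 2; y = λ·(13 - 2) - 6 ≡ 7. → (2, 7)
2A = (2, 7).
Next 3B:
Repeated addition: build up to 3B.
2B: tangent at (5, 25): λ = (3·5² + 5)/(2·25) ≡ 6/13. 13⁻¹ ≡ 20 (mod 37), so λ ≡ 6·20 ≡ 9.
  x = λ² - 5 - 5 = 81 - 10 ≡ 34; y = λ·(5 - 34) - 25 ≡ 10. → (34, 10)
3B: (34, 10) + (5, 25). λ = (25 - 10)/(5 - 34) ≡ 15/8 mod 37. 8⁻¹ ≡ 14 (mod 37), so λ ≡ 25.
  x = λ² - 34 - 5 = 625 - 39 ≡ 31; y = λ·(34 - 31) - 10 ≡ 28. → (31, 28)
3B = (31, 28).
Finally 2A + 3B:
(2, 7) + (31, 28). λ = (28 - 7)/(31 - 2) ≡ 21/29 mod 37. 29⁻¹ ≡ 23 (mod 37) since 29·23 = 667 ≡ 1, so λ ≡ 2.
  x = λ² - 2 - 31 = 4 - 33 ≡ 8; y = λ·(2 - 8) - 7 ≡ 18. → (8, 18)

(8, 18)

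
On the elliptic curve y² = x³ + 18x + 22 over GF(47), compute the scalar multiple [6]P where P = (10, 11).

(19, 28)

Double-and-add on 6 = (110)₂. Start with P = (10, 11) for the leading 1-bit.
double: tangent at (10, 11): λ = (3·10² + 18)/(2·11) ≡ 36/22. 22⁻¹ ≡ 15 (mod 47) since 22·15 = 330 ≡ 1, so λ ≡ 36·15 ≡ 23.
  x = λ² - 10 - 10 = 529 - 20 ≡ 39; y = λ·(10 - 39) - 11 ≡ 27. → (39, 27)
add P: (39, 27) + (10, 11). λ = (11 - 27)/(10 - 39) ≡ 31/18 mod 47. 18⁻¹ ≡ 34 (mod 47), so λ ≡ 20.
  x = λ² - 39 - 10 = 400 - 49 ≡ 22; y = λ·(39 - 22) - 27 ≡ 31. → (22, 31)
double: tangent at (22, 31): λ = (3·22² + 18)/(2·31) ≡ 13/15. 15⁻¹ ≡ 22 (mod 47) since 15·22 = 330 ≡ 1, so λ ≡ 13·22 ≡ 4.
  x = λ² - 22 - 22 = 16 - 44 ≡ 19; y = λ·(22 - 19) - 31 ≡ 28. → (19, 28)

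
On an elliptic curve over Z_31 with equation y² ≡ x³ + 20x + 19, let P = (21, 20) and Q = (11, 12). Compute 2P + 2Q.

First 2P:
Repeated addition: build up to 2P.
2P: tangent at (21, 20): λ = (3·21² + 20)/(2·20) ≡ 10/9. 9⁻¹ ≡ 7 (mod 31), so λ ≡ 10·7 ≡ 8.
  x = λ² - 21 - 21 = 64 - 42 ≡ 22; y = λ·(21 - 22) - 20 ≡ 3. → (22, 3)
2P = (22, 3).
Next 2Q:
Repeated addition: build up to 2Q.
2Q: tangent at (11, 12): λ = (3·11² + 20)/(2·12) ≡ 11/24. 24⁻¹ ≡ 22 (mod 31), so λ ≡ 11·22 ≡ 25.
  x = λ² - 11 - 11 = 625 - 22 ≡ 14; y = λ·(11 - 14) - 12 ≡ 6. → (14, 6)
2Q = (14, 6).
Finally 2P + 2Q:
(22, 3) + (14, 6). λ = (6 - 3)/(14 - 22) ≡ 3/23 mod 31. 23⁻¹ ≡ 27 (mod 31), so λ ≡ 19.
  x = λ² - 22 - 14 = 361 - 36 ≡ 15; y = λ·(22 - 15) - 3 ≡ 6. → (15, 6)

(15, 6)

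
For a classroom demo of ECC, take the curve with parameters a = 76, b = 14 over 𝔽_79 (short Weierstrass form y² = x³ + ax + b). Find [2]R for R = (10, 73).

(5, 60)

tangent at (10, 73): λ = (3·10² + 76)/(2·73) ≡ 60/67. 67⁻¹ ≡ 46 (mod 79), so λ ≡ 60·46 ≡ 74.
  x = λ² - 10 - 10 = 5476 - 20 ≡ 5; y = λ·(10 - 5) - 73 ≡ 60. → (5, 60)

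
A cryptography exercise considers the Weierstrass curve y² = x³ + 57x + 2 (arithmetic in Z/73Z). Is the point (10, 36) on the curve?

no

y² = 36² ≡ 55; x³ + 57x + 2 = 1572 ≡ 39 (mod 73). 55 ≠ 39.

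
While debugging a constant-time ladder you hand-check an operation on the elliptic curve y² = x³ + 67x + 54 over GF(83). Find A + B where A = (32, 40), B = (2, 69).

(32, 40) + (2, 69). λ = (69 - 40)/(2 - 32) ≡ 29/53 mod 83. 53⁻¹ ≡ 47 (mod 83), so λ ≡ 35.
  x = λ² - 32 - 2 = 1225 - 34 ≡ 29; y = λ·(32 - 29) - 40 ≡ 65. → (29, 65)

(29, 65)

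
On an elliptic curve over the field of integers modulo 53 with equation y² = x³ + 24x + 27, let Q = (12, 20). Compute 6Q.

(30, 44)

Double-and-add on 6 = (110)₂. Start with Q = (12, 20) for the leading 1-bit.
double: tangent at (12, 20): λ = (3·12² + 24)/(2·20) ≡ 32/40. 40⁻¹ ≡ 4 (mod 53), so λ ≡ 32·4 ≡ 22.
  x = λ² - 12 - 12 = 484 - 24 ≡ 36; y = λ·(12 - 36) - 20 ≡ 35. → (36, 35)
add Q: (36, 35) + (12, 20). λ = (20 - 35)/(12 - 36) ≡ 38/29 mod 53. 29⁻¹ ≡ 11 (mod 53) since 29·11 = 319 ≡ 1, so λ ≡ 47.
  x = λ² - 36 - 12 = 2209 - 48 ≡ 41; y = λ·(36 - 41) - 35 ≡ 48. → (41, 48)
double: tangent at (41, 48): λ = (3·41² + 24)/(2·48) ≡ 32/43. 43⁻¹ ≡ 37 (mod 53), so λ ≡ 32·37 ≡ 18.
  x = λ² - 41 - 41 = 324 - 82 ≡ 30; y = λ·(41 - 30) - 48 ≡ 44. → (30, 44)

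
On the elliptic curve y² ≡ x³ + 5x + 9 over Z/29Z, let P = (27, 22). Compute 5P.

(24, 27)

Repeated addition: build up to 5P.
2P: tangent at (27, 22): λ = (3·27² + 5)/(2·22) ≡ 17/15. 15⁻¹ ≡ 2 (mod 29) since 15·2 = 30 ≡ 1, so λ ≡ 17·2 ≡ 5.
  x = λ² - 27 - 27 = 25 - 54 ≡ 0; y = λ·(27 - 0) - 22 ≡ 26. → (0, 26)
3P: (0, 26) + (27, 22). λ = (22 - 26)/(27 - 0) ≡ 25/27 mod 29. 27⁻¹ ≡ 14 (mod 29) since 27·14 = 378 ≡ 1, so λ ≡ 2.
  x = λ² - 0 - 27 = 4 - 27 ≡ 6; y = λ·(0 - 6) - 26 ≡ 20. → (6, 20)
4P: (6, 20) + (27, 22). λ = (22 - 20)/(27 - 6) ≡ 2/21 mod 29. 21⁻¹ ≡ 18 (mod 29) since 21·18 = 378 ≡ 1, so λ ≡ 7.
  x = λ² - 6 - 27 = 49 - 33 ≡ 16; y = λ·(6 - 16) - 20 ≡ 26. → (16, 26)
5P: (16, 26) + (27, 22). λ = (22 - 26)/(27 - 16) ≡ 25/11 mod 29. 11⁻¹ ≡ 8 (mod 29), so λ ≡ 26.
  x = λ² - 16 - 27 = 676 - 43 ≡ 24; y = λ·(16 - 24) - 26 ≡ 27. → (24, 27)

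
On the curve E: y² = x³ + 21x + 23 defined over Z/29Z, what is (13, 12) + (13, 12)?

tangent at (13, 12): λ = (3·13² + 21)/(2·12) ≡ 6/24. 24⁻¹ ≡ 23 (mod 29), so λ ≡ 6·23 ≡ 22.
  x = λ² - 13 - 13 = 484 - 26 ≡ 23; y = λ·(13 - 23) - 12 ≡ 0. → (23, 0)

(23, 0)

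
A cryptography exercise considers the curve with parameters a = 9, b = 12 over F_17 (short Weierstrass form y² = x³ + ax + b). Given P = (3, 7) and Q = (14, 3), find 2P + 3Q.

(3, 7)

First 2P:
Repeated addition: build up to 2P.
2P: tangent at (3, 7): λ = (3·3² + 9)/(2·7) ≡ 2/14. 14⁻¹ ≡ 11 (mod 17), so λ ≡ 2·11 ≡ 5.
  x = λ² - 3 - 3 = 25 - 6 ≡ 2; y = λ·(3 - 2) - 7 ≡ 15. → (2, 15)
2P = (2, 15).
Next 3Q:
Repeated addition: build up to 3Q.
2Q: tangent at (14, 3): λ = (3·14² + 9)/(2·3) ≡ 2/6. 6⁻¹ ≡ 3 (mod 17) since 6·3 = 18 ≡ 1, so λ ≡ 2·3 ≡ 6.
  x = λ² - 14 - 14 = 36 - 28 ≡ 8; y = λ·(14 - 8) - 3 ≡ 16. → (8, 16)
3Q: (8, 16) + (14, 3). λ = (3 - 16)/(14 - 8) ≡ 4/6 mod 17. 6⁻¹ ≡ 3 (mod 17), so λ ≡ 12.
  x = λ² - 8 - 14 = 144 - 22 ≡ 3; y = λ·(8 - 3) - 16 ≡ 10. → (3, 10)
3Q = (3, 10).
Finally 2P + 3Q:
(2, 15) + (3, 10). λ = (10 - 15)/(3 - 2) ≡ 12/1 mod 17. 1⁻¹ ≡ 1 (mod 17) since 1·1 = 1 ≡ 1, so λ ≡ 12.
  x = λ² - 2 - 3 = 144 - 5 ≡ 3; y = λ·(2 - 3) - 15 ≡ 7. → (3, 7)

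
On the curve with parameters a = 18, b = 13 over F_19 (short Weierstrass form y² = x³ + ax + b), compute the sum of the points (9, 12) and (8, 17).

(8, 2)

(9, 12) + (8, 17). λ = (17 - 12)/(8 - 9) ≡ 5/18 mod 19. 18⁻¹ ≡ 18 (mod 19) since 18·18 = 324 ≡ 1, so λ ≡ 14.
  x = λ² - 9 - 8 = 196 - 17 ≡ 8; y = λ·(9 - 8) - 12 ≡ 2. → (8, 2)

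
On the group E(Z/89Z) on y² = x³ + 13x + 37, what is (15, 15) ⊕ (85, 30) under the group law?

(15, 15) + (85, 30). λ = (30 - 15)/(85 - 15) ≡ 15/70 mod 89. 70⁻¹ ≡ 14 (mod 89), so λ ≡ 32.
  x = λ² - 15 - 85 = 1024 - 100 ≡ 34; y = λ·(15 - 34) - 15 ≡ 0. → (34, 0)

(34, 0)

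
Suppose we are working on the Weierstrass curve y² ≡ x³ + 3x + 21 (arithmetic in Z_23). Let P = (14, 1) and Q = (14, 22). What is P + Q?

The two points share x = 14 and their y-coordinates satisfy 1 + 22 ≡ 0 (mod 23), so they are inverses. Their sum is the point at infinity.

O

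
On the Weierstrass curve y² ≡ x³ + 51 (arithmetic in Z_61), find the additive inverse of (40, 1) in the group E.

(40, 60)

-(40, 1) = (40, -1 mod 61) = (40, 60).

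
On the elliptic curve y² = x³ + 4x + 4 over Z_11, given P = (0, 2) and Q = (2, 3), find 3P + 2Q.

First 3P:
Repeated addition: build up to 3P.
2P: tangent at (0, 2): λ = (3·0² + 4)/(2·2) ≡ 4/4. 4⁻¹ ≡ 3 (mod 11), so λ ≡ 4·3 ≡ 1.
  x = λ² - 0 - 0 = 1 - 0 ≡ 1; y = λ·(0 - 1) - 2 ≡ 8. → (1, 8)
3P: (1, 8) + (0, 2). λ = (2 - 8)/(0 - 1) ≡ 5/10 mod 11. 10⁻¹ ≡ 10 (mod 11) since 10·10 = 100 ≡ 1, so λ ≡ 6.
  x = λ² - 1 - 0 = 36 - 1 ≡ 2; y = λ·(1 - 2) - 8 ≡ 8. → (2, 8)
3P = (2, 8).
Next 2Q:
Repeated addition: build up to 2Q.
2Q: tangent at (2, 3): λ = (3·2² + 4)/(2·3) ≡ 5/6. 6⁻¹ ≡ 2 (mod 11), so λ ≡ 5·2 ≡ 10.
  x = λ² - 2 - 2 = 100 - 4 ≡ 8; y = λ·(2 - 8) - 3 ≡ 3. → (8, 3)
2Q = (8, 3).
Finally 3P + 2Q:
(2, 8) + (8, 3). λ = (3 - 8)/(8 - 2) ≡ 6/6 mod 11. 6⁻¹ ≡ 2 (mod 11) since 6·2 = 12 ≡ 1, so λ ≡ 1.
  x = λ² - 2 - 8 = 1 - 10 ≡ 2; y = λ·(2 - 2) - 8 ≡ 3. → (2, 3)

(2, 3)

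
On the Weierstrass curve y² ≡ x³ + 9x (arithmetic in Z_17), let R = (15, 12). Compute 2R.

tangent at (15, 12): λ = (3·15² + 9)/(2·12) ≡ 4/7. 7⁻¹ ≡ 5 (mod 17), so λ ≡ 4·5 ≡ 3.
  x = λ² - 15 - 15 = 9 - 30 ≡ 13; y = λ·(15 - 13) - 12 ≡ 11. → (13, 11)

(13, 11)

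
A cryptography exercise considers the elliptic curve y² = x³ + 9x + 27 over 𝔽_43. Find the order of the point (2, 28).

2P: tangent at (2, 28): λ = (3·2² + 9)/(2·28) ≡ 21/13. 13⁻¹ ≡ 10 (mod 43), so λ ≡ 21·10 ≡ 38.
  x = λ² - 2 - 2 = 1444 - 4 ≡ 21; y = λ·(2 - 21) - 28 ≡ 24. → (21, 24)
3P: (21, 24) + (2, 28). λ = (28 - 24)/(2 - 21) ≡ 4/24 mod 43. 24⁻¹ ≡ 9 (mod 43), so λ ≡ 36.
  x = λ² - 21 - 2 = 1296 - 23 ≡ 26; y = λ·(21 - 26) - 24 ≡ 11. → (26, 11)
4P: (26, 11) + (2, 28). λ = (28 - 11)/(2 - 26) ≡ 17/19 mod 43. 19⁻¹ ≡ 34 (mod 43), so λ ≡ 19.
  x = λ² - 26 - 2 = 361 - 28 ≡ 32; y = λ·(26 - 32) - 11 ≡ 4. → (32, 4)
5P: (32, 4) + (2, 28). λ = (28 - 4)/(2 - 32) ≡ 24/13 mod 43. 13⁻¹ ≡ 10 (mod 43), so λ ≡ 25.
  x = λ² - 32 - 2 = 625 - 34 ≡ 32; y = λ·(32 - 32) - 4 ≡ 39. → (32, 39)
6P: (32, 39) + (2, 28). λ = (28 - 39)/(2 - 32) ≡ 32/13 mod 43. 13⁻¹ ≡ 10 (mod 43), so λ ≡ 19.
  x = λ² - 32 - 2 = 361 - 34 ≡ 26; y = λ·(32 - 26) - 39 ≡ 32. → (26, 32)
7P: (26, 32) + (2, 28). λ = (28 - 32)/(2 - 26) ≡ 39/19 mod 43. 19⁻¹ ≡ 34 (mod 43) since 19·34 = 646 ≡ 1, so λ ≡ 36.
  x = λ² - 26 - 2 = 1296 - 28 ≡ 21; y = λ·(26 - 21) - 32 ≡ 19. → (21, 19)
8P: (21, 19) + (2, 28). λ = (28 - 19)/(2 - 21) ≡ 9/24 mod 43. 24⁻¹ ≡ 9 (mod 43) since 24·9 = 216 ≡ 1, so λ ≡ 38.
  x = λ² - 21 - 2 = 1444 - 23 ≡ 2; y = λ·(21 - 2) - 19 ≡ 15. → (2, 15)
9P: (2, 15) + (2, 28): same x and y₁ ≡ -y₂, so the sum is 𝒪.
9P = 𝒪, so the order is 9.

9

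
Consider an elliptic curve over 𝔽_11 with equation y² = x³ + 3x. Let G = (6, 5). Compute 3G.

(6, 6)

Repeated addition: build up to 3G.
2G: tangent at (6, 5): λ = (3·6² + 3)/(2·5) ≡ 1/10. 10⁻¹ ≡ 10 (mod 11) since 10·10 = 100 ≡ 1, so λ ≡ 1·10 ≡ 10.
  x = λ² - 6 - 6 = 100 - 12 ≡ 0; y = λ·(6 - 0) - 5 ≡ 0. → (0, 0)
3G: (0, 0) + (6, 5). λ = (5 - 0)/(6 - 0) ≡ 5/6 mod 11. 6⁻¹ ≡ 2 (mod 11), so λ ≡ 10.
  x = λ² - 0 - 6 = 100 - 6 ≡ 6; y = λ·(0 - 6) - 0 ≡ 6. → (6, 6)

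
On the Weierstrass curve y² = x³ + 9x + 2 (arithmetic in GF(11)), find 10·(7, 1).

Write G = (7, 1).
Double-and-add on 10 = (1010)₂. Start with G = (7, 1) for the leading 1-bit.
double: tangent at (7, 1): λ = (3·7² + 9)/(2·1) ≡ 2/2. 2⁻¹ ≡ 6 (mod 11), so λ ≡ 2·6 ≡ 1.
  x = λ² - 7 - 7 = 1 - 14 ≡ 9; y = λ·(7 - 9) - 1 ≡ 8. → (9, 8)
double: tangent at (9, 8): λ = (3·9² + 9)/(2·8) ≡ 10/5. 5⁻¹ ≡ 9 (mod 11), so λ ≡ 10·9 ≡ 2.
  x = λ² - 9 - 9 = 4 - 18 ≡ 8; y = λ·(9 - 8) - 8 ≡ 5. → (8, 5)
add G: (8, 5) + (7, 1). λ = (1 - 5)/(7 - 8) ≡ 7/10 mod 11. 10⁻¹ ≡ 10 (mod 11), so λ ≡ 4.
  x = λ² - 8 - 7 = 16 - 15 ≡ 1; y = λ·(8 - 1) - 5 ≡ 1. → (1, 1)
double: tangent at (1, 1): λ = (3·1² + 9)/(2·1) ≡ 1/2. 2⁻¹ ≡ 6 (mod 11), so λ ≡ 1·6 ≡ 6.
  x = λ² - 1 - 1 = 36 - 2 ≡ 1; y = λ·(1 - 1) - 1 ≡ 10. → (1, 10)

(1, 10)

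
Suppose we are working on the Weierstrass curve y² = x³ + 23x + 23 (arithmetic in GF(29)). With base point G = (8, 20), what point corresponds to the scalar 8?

Double-and-add on 8 = (1000)₂. Start with G = (8, 20) for the leading 1-bit.
double: tangent at (8, 20): λ = (3·8² + 23)/(2·20) ≡ 12/11. 11⁻¹ ≡ 8 (mod 29) since 11·8 = 88 ≡ 1, so λ ≡ 12·8 ≡ 9.
  x = λ² - 8 - 8 = 81 - 16 ≡ 7; y = λ·(8 - 7) - 20 ≡ 18. → (7, 18)
double: tangent at (7, 18): λ = (3·7² + 23)/(2·18) ≡ 25/7. 7⁻¹ ≡ 25 (mod 29) since 7·25 = 175 ≡ 1, so λ ≡ 25·25 ≡ 16.
  x = λ² - 7 - 7 = 256 - 14 ≡ 10; y = λ·(7 - 10) - 18 ≡ 21. → (10, 21)
double: tangent at (10, 21): λ = (3·10² + 23)/(2·21) ≡ 4/13. 13⁻¹ ≡ 9 (mod 29), so λ ≡ 4·9 ≡ 7.
  x = λ² - 10 - 10 = 49 - 20 ≡ 0; y = λ·(10 - 0) - 21 ≡ 20. → (0, 20)

(0, 20)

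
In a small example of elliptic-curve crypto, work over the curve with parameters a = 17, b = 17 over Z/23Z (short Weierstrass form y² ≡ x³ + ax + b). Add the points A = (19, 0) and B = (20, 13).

(15, 6)

(19, 0) + (20, 13). λ = (13 - 0)/(20 - 19) ≡ 13/1 mod 23. 1⁻¹ ≡ 1 (mod 23) since 1·1 = 1 ≡ 1, so λ ≡ 13.
  x = λ² - 19 - 20 = 169 - 39 ≡ 15; y = λ·(19 - 15) - 0 ≡ 6. → (15, 6)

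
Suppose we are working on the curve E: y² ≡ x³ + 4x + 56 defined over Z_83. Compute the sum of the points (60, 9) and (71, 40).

(45, 71)

(60, 9) + (71, 40). λ = (40 - 9)/(71 - 60) ≡ 31/11 mod 83. 11⁻¹ ≡ 68 (mod 83), so λ ≡ 33.
  x = λ² - 60 - 71 = 1089 - 131 ≡ 45; y = λ·(60 - 45) - 9 ≡ 71. → (45, 71)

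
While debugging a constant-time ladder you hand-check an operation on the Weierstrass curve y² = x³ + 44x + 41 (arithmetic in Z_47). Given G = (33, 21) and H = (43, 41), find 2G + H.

(19, 13)

First 2G:
Repeated addition: build up to 2G.
2G: tangent at (33, 21): λ = (3·33² + 44)/(2·21) ≡ 21/42. 42⁻¹ ≡ 28 (mod 47) since 42·28 = 1176 ≡ 1, so λ ≡ 21·28 ≡ 24.
  x = λ² - 33 - 33 = 576 - 66 ≡ 40; y = λ·(33 - 40) - 21 ≡ 46. → (40, 46)
2G = (40, 46).
Finally 2G + H:
(40, 46) + (43, 41). λ = (41 - 46)/(43 - 40) ≡ 42/3 mod 47. 3⁻¹ ≡ 16 (mod 47) since 3·16 = 48 ≡ 1, so λ ≡ 14.
  x = λ² - 40 - 43 = 196 - 83 ≡ 19; y = λ·(40 - 19) - 46 ≡ 13. → (19, 13)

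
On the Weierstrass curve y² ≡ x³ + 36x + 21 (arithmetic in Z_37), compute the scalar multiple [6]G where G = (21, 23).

Repeated addition: build up to 6G.
2G: tangent at (21, 23): λ = (3·21² + 36)/(2·23) ≡ 27/9. 9⁻¹ ≡ 33 (mod 37), so λ ≡ 27·33 ≡ 3.
  x = λ² - 21 - 21 = 9 - 42 ≡ 4; y = λ·(21 - 4) - 23 ≡ 28. → (4, 28)
3G: (4, 28) + (21, 23). λ = (23 - 28)/(21 - 4) ≡ 32/17 mod 37. 17⁻¹ ≡ 24 (mod 37) since 17·24 = 408 ≡ 1, so λ ≡ 28.
  x = λ² - 4 - 21 = 784 - 25 ≡ 19; y = λ·(4 - 19) - 28 ≡ 33. → (19, 33)
4G: (19, 33) + (21, 23). λ = (23 - 33)/(21 - 19) ≡ 27/2 mod 37. 2⁻¹ ≡ 19 (mod 37), so λ ≡ 32.
  x = λ² - 19 - 21 = 1024 - 40 ≡ 22; y = λ·(19 - 22) - 33 ≡ 19. → (22, 19)
5G: (22, 19) + (21, 23). λ = (23 - 19)/(21 - 22) ≡ 4/36 mod 37. 36⁻¹ ≡ 36 (mod 37), so λ ≡ 33.
  x = λ² - 22 - 21 = 1089 - 43 ≡ 10; y = λ·(22 - 10) - 19 ≡ 7. → (10, 7)
6G: (10, 7) + (21, 23). λ = (23 - 7)/(21 - 10) ≡ 16/11 mod 37. 11⁻¹ ≡ 27 (mod 37), so λ ≡ 25.
  x = λ² - 10 - 21 = 625 - 31 ≡ 2; y = λ·(10 - 2) - 7 ≡ 8. → (2, 8)

(2, 8)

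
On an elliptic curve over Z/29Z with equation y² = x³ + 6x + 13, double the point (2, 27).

(9, 19)

tangent at (2, 27): λ = (3·2² + 6)/(2·27) ≡ 18/25. 25⁻¹ ≡ 7 (mod 29), so λ ≡ 18·7 ≡ 10.
  x = λ² - 2 - 2 = 100 - 4 ≡ 9; y = λ·(2 - 9) - 27 ≡ 19. → (9, 19)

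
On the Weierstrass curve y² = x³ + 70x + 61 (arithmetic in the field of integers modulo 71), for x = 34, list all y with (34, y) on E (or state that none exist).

none

x³ + 70x + 61 = 41745 ≡ 68 (mod 71).
68 is a non-residue mod 71; no y exists.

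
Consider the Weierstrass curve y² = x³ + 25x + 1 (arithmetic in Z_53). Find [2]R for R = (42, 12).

tangent at (42, 12): λ = (3·42² + 25)/(2·12) ≡ 17/24. 24⁻¹ ≡ 42 (mod 53) since 24·42 = 1008 ≡ 1, so λ ≡ 17·42 ≡ 25.
  x = λ² - 42 - 42 = 625 - 84 ≡ 11; y = λ·(42 - 11) - 12 ≡ 21. → (11, 21)

(11, 21)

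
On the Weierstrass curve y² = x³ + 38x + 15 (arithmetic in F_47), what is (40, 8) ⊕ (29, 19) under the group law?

(40, 8) + (29, 19). λ = (19 - 8)/(29 - 40) ≡ 11/36 mod 47. 36⁻¹ ≡ 17 (mod 47) since 36·17 = 612 ≡ 1, so λ ≡ 46.
  x = λ² - 40 - 29 = 2116 - 69 ≡ 26; y = λ·(40 - 26) - 8 ≡ 25. → (26, 25)

(26, 25)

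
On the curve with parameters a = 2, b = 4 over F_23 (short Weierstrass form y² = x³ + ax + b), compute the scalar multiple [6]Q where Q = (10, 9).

(17, 12)

Repeated addition: build up to 6Q.
2Q: tangent at (10, 9): λ = (3·10² + 2)/(2·9) ≡ 3/18. 18⁻¹ ≡ 9 (mod 23), so λ ≡ 3·9 ≡ 4.
  x = λ² - 10 - 10 = 16 - 20 ≡ 19; y = λ·(10 - 19) - 9 ≡ 1. → (19, 1)
3Q: (19, 1) + (10, 9). λ = (9 - 1)/(10 - 19) ≡ 8/14 mod 23. 14⁻¹ ≡ 5 (mod 23) since 14·5 = 70 ≡ 1, so λ ≡ 17.
  x = λ² - 19 - 10 = 289 - 29 ≡ 7; y = λ·(19 - 7) - 1 ≡ 19. → (7, 19)
4Q: (7, 19) + (10, 9). λ = (9 - 19)/(10 - 7) ≡ 13/3 mod 23. 3⁻¹ ≡ 8 (mod 23), so λ ≡ 12.
  x = λ² - 7 - 10 = 144 - 17 ≡ 12; y = λ·(7 - 12) - 19 ≡ 13. → (12, 13)
5Q: (12, 13) + (10, 9). λ = (9 - 13)/(10 - 12) ≡ 19/21 mod 23. 21⁻¹ ≡ 11 (mod 23), so λ ≡ 2.
  x = λ² - 12 - 10 = 4 - 22 ≡ 5; y = λ·(12 - 5) - 13 ≡ 1. → (5, 1)
6Q: (5, 1) + (10, 9). λ = (9 - 1)/(10 - 5) ≡ 8/5 mod 23. 5⁻¹ ≡ 14 (mod 23), so λ ≡ 20.
  x = λ² - 5 - 10 = 400 - 15 ≡ 17; y = λ·(5 - 17) - 1 ≡ 12. → (17, 12)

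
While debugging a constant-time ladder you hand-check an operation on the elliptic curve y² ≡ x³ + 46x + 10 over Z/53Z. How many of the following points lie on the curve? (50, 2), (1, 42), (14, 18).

2

(50, 2): 2² ≡ 4, rhs ≡ 4 → on.
(1, 42): 42² ≡ 15, rhs ≡ 4 → off.
(14, 18): 18² ≡ 6, rhs ≡ 6 → on.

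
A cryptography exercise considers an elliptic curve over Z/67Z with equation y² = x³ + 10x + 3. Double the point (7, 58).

tangent at (7, 58): λ = (3·7² + 10)/(2·58) ≡ 23/49. 49⁻¹ ≡ 26 (mod 67), so λ ≡ 23·26 ≡ 62.
  x = λ² - 7 - 7 = 3844 - 14 ≡ 11; y = λ·(7 - 11) - 58 ≡ 29. → (11, 29)

(11, 29)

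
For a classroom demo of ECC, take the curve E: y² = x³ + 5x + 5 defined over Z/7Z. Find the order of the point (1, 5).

7

2P: tangent at (1, 5): λ = (3·1² + 5)/(2·5) ≡ 1/3. 3⁻¹ ≡ 5 (mod 7), so λ ≡ 1·5 ≡ 5.
  x = λ² - 1 - 1 = 25 - 2 ≡ 2; y = λ·(1 - 2) - 5 ≡ 4. → (2, 4)
3P: (2, 4) + (1, 5). λ = (5 - 4)/(1 - 2) ≡ 1/6 mod 7. 6⁻¹ ≡ 6 (mod 7) since 6·6 = 36 ≡ 1, so λ ≡ 6.
  x = λ² - 2 - 1 = 36 - 3 ≡ 5; y = λ·(2 - 5) - 4 ≡ 6. → (5, 6)
4P: (5, 6) + (1, 5). λ = (5 - 6)/(1 - 5) ≡ 6/3 mod 7. 3⁻¹ ≡ 5 (mod 7) since 3·5 = 15 ≡ 1, so λ ≡ 2.
  x = λ² - 5 - 1 = 4 - 6 ≡ 5; y = λ·(5 - 5) - 6 ≡ 1. → (5, 1)
5P: (5, 1) + (1, 5). λ = (5 - 1)/(1 - 5) ≡ 4/3 mod 7. 3⁻¹ ≡ 5 (mod 7), so λ ≡ 6.
  x = λ² - 5 - 1 = 36 - 6 ≡ 2; y = λ·(5 - 2) - 1 ≡ 3. → (2, 3)
6P: (2, 3) + (1, 5). λ = (5 - 3)/(1 - 2) ≡ 2/6 mod 7. 6⁻¹ ≡ 6 (mod 7), so λ ≡ 5.
  x = λ² - 2 - 1 = 25 - 3 ≡ 1; y = λ·(2 - 1) - 3 ≡ 2. → (1, 2)
7P: (1, 2) + (1, 5): same x and y₁ ≡ -y₂, so the sum is O.
7P = O, so the order is 7.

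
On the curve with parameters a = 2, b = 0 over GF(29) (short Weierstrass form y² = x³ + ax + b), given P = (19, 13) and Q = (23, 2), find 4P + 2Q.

(7, 26)

First 4P:
Double-and-add on 4 = (100)₂. Start with P = (19, 13) for the leading 1-bit.
double: tangent at (19, 13): λ = (3·19² + 2)/(2·13) ≡ 12/26. 26⁻¹ ≡ 19 (mod 29) since 26·19 = 494 ≡ 1, so λ ≡ 12·19 ≡ 25.
  x = λ² - 19 - 19 = 625 - 38 ≡ 7; y = λ·(19 - 7) - 13 ≡ 26. → (7, 26)
double: tangent at (7, 26): λ = (3·7² + 2)/(2·26) ≡ 4/23. 23⁻¹ ≡ 24 (mod 29) since 23·24 = 552 ≡ 1, so λ ≡ 4·24 ≡ 9.
  x = λ² - 7 - 7 = 81 - 14 ≡ 9; y = λ·(7 - 9) - 26 ≡ 14. → (9, 14)
4P = (9, 14).
Next 2Q:
Repeated addition: build up to 2Q.
2Q: tangent at (23, 2): λ = (3·23² + 2)/(2·2) ≡ 23/4. 4⁻¹ ≡ 22 (mod 29), so λ ≡ 23·22 ≡ 13.
  x = λ² - 23 - 23 = 169 - 46 ≡ 7; y = λ·(23 - 7) - 2 ≡ 3. → (7, 3)
2Q = (7, 3).
Finally 4P + 2Q:
(9, 14) + (7, 3). λ = (3 - 14)/(7 - 9) ≡ 18/27 mod 29. 27⁻¹ ≡ 14 (mod 29), so λ ≡ 20.
  x = λ² - 9 - 7 = 400 - 16 ≡ 7; y = λ·(9 - 7) - 14 ≡ 26. → (7, 26)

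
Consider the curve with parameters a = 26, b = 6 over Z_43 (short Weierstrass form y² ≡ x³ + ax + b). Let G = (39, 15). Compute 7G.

Double-and-add on 7 = (111)₂. Start with G = (39, 15) for the leading 1-bit.
double: tangent at (39, 15): λ = (3·39² + 26)/(2·15) ≡ 31/30. 30⁻¹ ≡ 33 (mod 43) since 30·33 = 990 ≡ 1, so λ ≡ 31·33 ≡ 34.
  x = λ² - 39 - 39 = 1156 - 78 ≡ 3; y = λ·(39 - 3) - 15 ≡ 5. → (3, 5)
add G: (3, 5) + (39, 15). λ = (15 - 5)/(39 - 3) ≡ 10/36 mod 43. 36⁻¹ ≡ 6 (mod 43) since 36·6 = 216 ≡ 1, so λ ≡ 17.
  x = λ² - 3 - 39 = 289 - 42 ≡ 32; y = λ·(3 - 32) - 5 ≡ 18. → (32, 18)
double: tangent at (32, 18): λ = (3·32² + 26)/(2·18) ≡ 2/36. 36⁻¹ ≡ 6 (mod 43), so λ ≡ 2·6 ≡ 12.
  x = λ² - 32 - 32 = 144 - 64 ≡ 37; y = λ·(32 - 37) - 18 ≡ 8. → (37, 8)
add G: (37, 8) + (39, 15). λ = (15 - 8)/(39 - 37) ≡ 7/2 mod 43. 2⁻¹ ≡ 22 (mod 43), so λ ≡ 25.
  x = λ² - 37 - 39 = 625 - 76 ≡ 33; y = λ·(37 - 33) - 8 ≡ 6. → (33, 6)

(33, 6)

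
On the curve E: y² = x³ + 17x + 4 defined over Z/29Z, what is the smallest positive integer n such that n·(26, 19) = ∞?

11

2P: tangent at (26, 19): λ = (3·26² + 17)/(2·19) ≡ 15/9. 9⁻¹ ≡ 13 (mod 29) since 9·13 = 117 ≡ 1, so λ ≡ 15·13 ≡ 21.
  x = λ² - 26 - 26 = 441 - 52 ≡ 12; y = λ·(26 - 12) - 19 ≡ 14. → (12, 14)
3P: (12, 14) + (26, 19). λ = (19 - 14)/(26 - 12) ≡ 5/14 mod 29. 14⁻¹ ≡ 27 (mod 29), so λ ≡ 19.
  x = λ² - 12 - 26 = 361 - 38 ≡ 4; y = λ·(12 - 4) - 14 ≡ 22. → (4, 22)
4P: (4, 22) + (26, 19). λ = (19 - 22)/(26 - 4) ≡ 26/22 mod 29. 22⁻¹ ≡ 4 (mod 29), so λ ≡ 17.
  x = λ² - 4 - 26 = 289 - 30 ≡ 27; y = λ·(4 - 27) - 22 ≡ 22. → (27, 22)
5P: (27, 22) + (26, 19). λ = (19 - 22)/(26 - 27) ≡ 26/28 mod 29. 28⁻¹ ≡ 28 (mod 29) since 28·28 = 784 ≡ 1, so λ ≡ 3.
  x = λ² - 27 - 26 = 9 - 53 ≡ 14; y = λ·(27 - 14) - 22 ≡ 17. → (14, 17)
6P: (14, 17) + (26, 19). λ = (19 - 17)/(26 - 14) ≡ 2/12 mod 29. 12⁻¹ ≡ 17 (mod 29), so λ ≡ 5.
  x = λ² - 14 - 26 = 25 - 40 ≡ 14; y = λ·(14 - 14) - 17 ≡ 12. → (14, 12)
7P: (14, 12) + (26, 19). λ = (19 - 12)/(26 - 14) ≡ 7/12 mod 29. 12⁻¹ ≡ 17 (mod 29), so λ ≡ 3.
  x = λ² - 14 - 26 = 9 - 40 ≡ 27; y = λ·(14 - 27) - 12 ≡ 7. → (27, 7)
8P: (27, 7) + (26, 19). λ = (19 - 7)/(26 - 27) ≡ 12/28 mod 29. 28⁻¹ ≡ 28 (mod 29), so λ ≡ 17.
  x = λ² - 27 - 26 = 289 - 53 ≡ 4; y = λ·(27 - 4) - 7 ≡ 7. → (4, 7)
9P: (4, 7) + (26, 19). λ = (19 - 7)/(26 - 4) ≡ 12/22 mod 29. 22⁻¹ ≡ 4 (mod 29) since 22·4 = 88 ≡ 1, so λ ≡ 19.
  x = λ² - 4 - 26 = 361 - 30 ≡ 12; y = λ·(4 - 12) - 7 ≡ 15. → (12, 15)
10P: (12, 15) + (26, 19). λ = (19 - 15)/(26 - 12) ≡ 4/14 mod 29. 14⁻¹ ≡ 27 (mod 29) since 14·27 = 378 ≡ 1, so λ ≡ 21.
  x = λ² - 12 - 26 = 441 - 38 ≡ 26; y = λ·(12 - 26) - 15 ≡ 10. → (26, 10)
11P: (26, 10) + (26, 19): same x and y₁ ≡ -y₂, so the sum is ∞.
11P = ∞, so the order is 11.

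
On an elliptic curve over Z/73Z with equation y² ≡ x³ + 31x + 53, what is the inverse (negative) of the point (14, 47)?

-(14, 47) = (14, -47 mod 73) = (14, 26).

(14, 26)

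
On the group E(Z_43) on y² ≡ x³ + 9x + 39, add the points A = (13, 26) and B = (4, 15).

(19, 24)

(13, 26) + (4, 15). λ = (15 - 26)/(4 - 13) ≡ 32/34 mod 43. 34⁻¹ ≡ 19 (mod 43) since 34·19 = 646 ≡ 1, so λ ≡ 6.
  x = λ² - 13 - 4 = 36 - 17 ≡ 19; y = λ·(13 - 19) - 26 ≡ 24. → (19, 24)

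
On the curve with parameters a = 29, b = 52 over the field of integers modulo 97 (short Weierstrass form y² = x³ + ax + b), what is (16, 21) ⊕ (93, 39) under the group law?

(16, 21) + (93, 39). λ = (39 - 21)/(93 - 16) ≡ 18/77 mod 97. 77⁻¹ ≡ 63 (mod 97), so λ ≡ 67.
  x = λ² - 16 - 93 = 4489 - 109 ≡ 15; y = λ·(16 - 15) - 21 ≡ 46. → (15, 46)

(15, 46)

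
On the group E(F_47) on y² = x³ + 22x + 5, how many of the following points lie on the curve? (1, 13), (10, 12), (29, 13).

(1, 13): 13² ≡ 28, rhs ≡ 28 → on.
(10, 12): 12² ≡ 3, rhs ≡ 3 → on.
(29, 13): 13² ≡ 28, rhs ≡ 28 → on.

3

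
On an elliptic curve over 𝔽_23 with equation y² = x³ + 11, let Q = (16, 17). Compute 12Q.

Double-and-add on 12 = (1100)₂. Start with Q = (16, 17) for the leading 1-bit.
double: tangent at (16, 17): λ = (3·16² + 0)/(2·17) ≡ 9/11. 11⁻¹ ≡ 21 (mod 23), so λ ≡ 9·21 ≡ 5.
  x = λ² - 16 - 16 = 25 - 32 ≡ 16; y = λ·(16 - 16) - 17 ≡ 6. → (16, 6)
add Q: (16, 6) + (16, 17): same x and y₁ ≡ -y₂, so the sum is O.
double: O + O = O (identity).
double: O + O = O (identity).

O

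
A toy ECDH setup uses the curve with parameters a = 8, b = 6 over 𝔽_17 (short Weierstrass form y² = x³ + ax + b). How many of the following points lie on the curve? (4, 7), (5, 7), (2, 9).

(4, 7): 7² ≡ 15, rhs ≡ 0 → off.
(5, 7): 7² ≡ 15, rhs ≡ 1 → off.
(2, 9): 9² ≡ 13, rhs ≡ 13 → on.

1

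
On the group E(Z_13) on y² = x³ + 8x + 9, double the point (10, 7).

tangent at (10, 7): λ = (3·10² + 8)/(2·7) ≡ 9/1. 1⁻¹ ≡ 1 (mod 13) since 1·1 = 1 ≡ 1, so λ ≡ 9·1 ≡ 9.
  x = λ² - 10 - 10 = 81 - 20 ≡ 9; y = λ·(10 - 9) - 7 ≡ 2. → (9, 2)

(9, 2)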